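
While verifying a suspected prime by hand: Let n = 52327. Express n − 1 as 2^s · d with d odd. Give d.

Halving: 52326 → 26163; 26163 is odd.
So 52326 = 2^1 · 26163.

26163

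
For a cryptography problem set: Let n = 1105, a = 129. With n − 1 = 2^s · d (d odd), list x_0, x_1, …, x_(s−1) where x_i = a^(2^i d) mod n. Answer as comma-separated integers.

584, 716, 1041, 781

n − 1 = 1104 = 2^4 · 69, so s = 4 and d = 69.
x_0 = 129^69 mod 1105 = 584.
x_1 = 584^2 mod 1105 = 716.
x_2 = 716^2 mod 1105 = 1041.
x_3 = 1041^2 mod 1105 = 781.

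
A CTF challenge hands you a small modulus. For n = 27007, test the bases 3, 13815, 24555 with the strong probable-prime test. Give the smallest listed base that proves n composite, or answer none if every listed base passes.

3

n − 1 = 27006 = 2^1 · 13503, so s = 1 and d = 13503.
Base 3: x_0 = 3^13503 mod 27007 = 11034. x_0 ∉ {1, 27006} and s = 1, so 3 is a Miller–Rabin witness and 27007 is composite.
Base 13815: x_0 = 13815^13503 mod 27007 = 4786. x_0 ∉ {1, 27006} and s = 1, so 13815 is a Miller–Rabin witness and 27007 is composite.
Base 24555: x_0 = 24555^13503 mod 27007 = 13407. x_0 ∉ {1, 27006} and s = 1, so 24555 is a Miller–Rabin witness and 27007 is composite.
The smallest witness among the given bases is 3.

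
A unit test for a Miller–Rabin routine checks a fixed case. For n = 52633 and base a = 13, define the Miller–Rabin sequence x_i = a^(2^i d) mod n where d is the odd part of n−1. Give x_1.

44703

n − 1 = 52632 = 2^3 · 6579, so s = 3 and d = 6579.
x_0 = 13^6579 mod 52633 = 36875.
x_1 = 36875^2 mod 52633 = 44703.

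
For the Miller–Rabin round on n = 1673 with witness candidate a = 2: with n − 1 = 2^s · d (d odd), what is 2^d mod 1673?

n − 1 = 1672 = 2^3 · 209, so s = 3 and d = 209.
2^209 mod 1673 = 452.

452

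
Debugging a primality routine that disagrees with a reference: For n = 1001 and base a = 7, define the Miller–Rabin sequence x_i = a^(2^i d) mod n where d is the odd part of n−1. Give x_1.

n − 1 = 1000 = 2^3 · 125, so s = 3 and d = 125.
x_0 = 7^125 mod 1001 = 791.
x_1 = 791^2 mod 1001 = 56.

56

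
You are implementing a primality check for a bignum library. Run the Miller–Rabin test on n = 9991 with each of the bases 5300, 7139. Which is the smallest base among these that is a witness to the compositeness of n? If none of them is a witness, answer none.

n − 1 = 9990 = 2^1 · 4995, so s = 1 and d = 4995.
Base 5300: x_0 = 5300^4995 mod 9991 = 9990. x_0 = 9990 ≡ −1, so 5300 is not a witness.
Base 7139: x_0 = 7139^4995 mod 9991 = 9454. x_0 ∉ {1, 9990} and s = 1, so 7139 is a Miller–Rabin witness and 9991 is composite.
The smallest witness among the given bases is 7139.

7139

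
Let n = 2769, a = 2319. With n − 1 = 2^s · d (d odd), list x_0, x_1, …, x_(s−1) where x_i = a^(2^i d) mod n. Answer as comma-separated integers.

1695, 1572, 1236, 1977

n − 1 = 2768 = 2^4 · 173, so s = 4 and d = 173.
x_0 = 2319^173 mod 2769 = 1695.
x_1 = 1695^2 mod 2769 = 1572.
x_2 = 1572^2 mod 2769 = 1236.
x_3 = 1236^2 mod 2769 = 1977.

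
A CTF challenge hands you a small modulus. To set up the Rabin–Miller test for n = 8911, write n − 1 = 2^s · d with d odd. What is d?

4455

Halving: 8910 → 4455; 4455 is odd.
So 8910 = 2^1 · 4455.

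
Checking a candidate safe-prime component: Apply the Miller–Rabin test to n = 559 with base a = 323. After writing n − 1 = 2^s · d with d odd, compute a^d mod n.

n − 1 = 558 = 2^1 · 279, so s = 1 and d = 279.
323^279 mod 559 = 174.

174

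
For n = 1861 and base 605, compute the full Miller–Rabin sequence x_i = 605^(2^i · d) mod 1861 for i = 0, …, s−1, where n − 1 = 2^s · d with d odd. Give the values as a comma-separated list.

1860, 1

n − 1 = 1860 = 2^2 · 465, so s = 2 and d = 465.
x_0 = 605^465 mod 1861 = 1860.
x_1 = 1860^2 mod 1861 = 1.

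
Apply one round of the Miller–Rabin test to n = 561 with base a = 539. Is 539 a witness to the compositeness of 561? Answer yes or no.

n − 1 = 560 = 2^4 · 35, so s = 4 and d = 35.
x_0 = 539^35 mod 561 = 11.
x_0 is neither 1 nor 560, so continue squaring.
x_1 = 11^2 mod 561 = 121.
x_2 = 121^2 mod 561 = 55.
x_3 = 55^2 mod 561 = 220.
Reached i = s−1 = 3 without hitting −1: 539 is a Miller–Rabin witness and 561 is composite.

yes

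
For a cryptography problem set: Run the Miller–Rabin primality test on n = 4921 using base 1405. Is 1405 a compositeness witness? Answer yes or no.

n − 1 = 4920 = 2^3 · 615, so s = 3 and d = 615.
x_0 = 1405^615 mod 4921 = 4920.
x_0 = 4920 ≡ −1, so 1405 is not a witness.

no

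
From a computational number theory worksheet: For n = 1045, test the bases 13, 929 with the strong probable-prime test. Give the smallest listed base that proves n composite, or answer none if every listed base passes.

13

n − 1 = 1044 = 2^2 · 261, so s = 2 and d = 261.
Base 13: x_0 = 13^261 mod 1045 = 398. x_0 is neither 1 nor 1044, so continue squaring. x_1 = 398^2 mod 1045 = 609. Reached i = s−1 = 1 without hitting −1: 13 is a Miller–Rabin witness and 1045 is composite.
Base 929: x_0 = 929^261 mod 1045 = 324. x_0 is neither 1 nor 1044, so continue squaring. x_1 = 324^2 mod 1045 = 476. Reached i = s−1 = 1 without hitting −1: 929 is a Miller–Rabin witness and 1045 is composite.
The smallest witness among the given bases is 13.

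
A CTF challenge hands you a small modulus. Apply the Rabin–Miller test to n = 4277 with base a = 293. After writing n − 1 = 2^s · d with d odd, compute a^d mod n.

n − 1 = 4276 = 2^2 · 1069, so s = 2 and d = 1069.
293^1069 mod 4277 = 2295.

2295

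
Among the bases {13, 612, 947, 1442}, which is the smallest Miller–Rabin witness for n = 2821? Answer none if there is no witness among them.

n − 1 = 2820 = 2^2 · 705, so s = 2 and d = 705.
Base 13: x_0 = 13^705 mod 2821 = 650. x_0 is neither 1 nor 2820, so continue squaring. x_1 = 650^2 mod 2821 = 2171. Reached i = s−1 = 1 without hitting −1: 13 is a Miller–Rabin witness and 2821 is composite.
Base 612: x_0 = 612^705 mod 2821 = 1301. x_0 is neither 1 nor 2820, so continue squaring. x_1 = 1301^2 mod 2821 = 1. x_1 = 1 but x_0 ≠ ±1, a nontrivial square root of 1 — 612 is a witness and 2821 is composite.
Base 947: x_0 = 947^705 mod 2821 = 1828. x_0 is neither 1 nor 2820, so continue squaring. x_1 = 1828^2 mod 2821 = 1520. Reached i = s−1 = 1 without hitting −1: 947 is a Miller–Rabin witness and 2821 is composite.
Base 1442: x_0 = 1442^705 mod 2821 = 714. x_0 is neither 1 nor 2820, so continue squaring. x_1 = 714^2 mod 2821 = 2016. Reached i = s−1 = 1 without hitting −1: 1442 is a Miller–Rabin witness and 2821 is composite.
The smallest witness among the given bases is 13.

13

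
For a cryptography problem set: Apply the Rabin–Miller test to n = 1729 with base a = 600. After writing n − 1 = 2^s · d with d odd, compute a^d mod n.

1217

n − 1 = 1728 = 2^6 · 27, so s = 6 and d = 27.
600^27 mod 1729 = 1217.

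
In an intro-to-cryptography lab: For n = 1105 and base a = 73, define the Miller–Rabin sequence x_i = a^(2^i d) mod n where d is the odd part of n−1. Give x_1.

519

n − 1 = 1104 = 2^4 · 69, so s = 4 and d = 69.
x_0 = 73^69 mod 1105 = 983.
x_1 = 983^2 mod 1105 = 519.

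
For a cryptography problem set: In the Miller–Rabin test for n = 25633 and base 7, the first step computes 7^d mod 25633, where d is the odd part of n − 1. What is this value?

n − 1 = 25632 = 2^5 · 801, so s = 5 and d = 801.
By repeated squaring, 7^801 ≡ 4339 (mod 25633).

4339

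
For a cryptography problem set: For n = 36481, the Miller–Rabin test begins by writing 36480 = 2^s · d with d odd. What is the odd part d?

Halving: 36480 → 18240 → 9120 → 4560 → 2280 → 1140 → 570 → 285; 285 is odd.
So 36480 = 2^7 · 285.

285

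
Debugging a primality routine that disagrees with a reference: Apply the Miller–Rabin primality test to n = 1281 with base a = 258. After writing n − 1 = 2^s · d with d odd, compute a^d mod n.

48

n − 1 = 1280 = 2^8 · 5, so s = 8 and d = 5.
258^5 mod 1281 = 48.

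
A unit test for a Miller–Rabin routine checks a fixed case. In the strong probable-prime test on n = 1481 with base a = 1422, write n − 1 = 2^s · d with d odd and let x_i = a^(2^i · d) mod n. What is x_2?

n − 1 = 1480 = 2^3 · 185, so s = 3 and d = 185.
Repeated squaring mod 1481: 1422^1 ≡ 1422, 1422^2 ≡ 519, 1422^4 ≡ 1300, 1422^8 ≡ 179, 1422^16 ≡ 940, 1422^32 ≡ 924, 1422^64 ≡ 720, 1422^128 ≡ 50.
185 = 128 + 32 + 16 + 8 + 1, so 1422^185 ≡ 50·924·940·179·1422 ≡ 826 (mod 1481).
x_0 = 826.
x_1 = 826^2 mod 1481 = 1016.
x_2 = 1016^2 mod 1481 = 1480.

1480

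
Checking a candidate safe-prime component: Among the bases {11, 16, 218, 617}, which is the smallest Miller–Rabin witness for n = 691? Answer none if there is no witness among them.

none

n − 1 = 690 = 2^1 · 345, so s = 1 and d = 345.
Base 11: x_0 = 11^345 mod 691 = 690. x_0 = 690 ≡ −1, so 11 is not a witness.
Base 16: x_0 = 16^345 mod 691 = 1. x_0 = 1, so 16 is not a witness.
Base 218: x_0 = 218^345 mod 691 = 1. x_0 = 1, so 218 is not a witness.
Base 617: x_0 = 617^345 mod 691 = 1. x_0 = 1, so 617 is not a witness.
No listed base is a witness for 691.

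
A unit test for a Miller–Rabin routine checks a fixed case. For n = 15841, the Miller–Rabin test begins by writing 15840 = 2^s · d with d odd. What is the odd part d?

495

Halving: 15840 → 7920 → 3960 → 1980 → 990 → 495; 495 is odd.
So 15840 = 2^5 · 495.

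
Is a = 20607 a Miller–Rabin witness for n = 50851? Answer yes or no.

n − 1 = 50850 = 2^1 · 25425, so s = 1 and d = 25425.
x_0 = 20607^25425 mod 50851 = 50850.
x_0 = 50850 ≡ −1, so 20607 is not a witness.

no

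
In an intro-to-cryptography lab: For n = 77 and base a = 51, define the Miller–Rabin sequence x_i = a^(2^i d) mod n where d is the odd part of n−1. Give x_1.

53

n − 1 = 76 = 2^2 · 19, so s = 2 and d = 19.
x_0 = 51^19 mod 77 = 30.
x_1 = 30^2 mod 77 = 53.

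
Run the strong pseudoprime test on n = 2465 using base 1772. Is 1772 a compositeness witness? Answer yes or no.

no

n − 1 = 2464 = 2^5 · 77, so s = 5 and d = 77.
x_0 = 1772^77 mod 2465 = 1177.
x_0 is neither 1 nor 2464, so continue squaring.
x_1 = 1177^2 mod 2465 = 2464.
x_1 ≡ −1, so 1772 is not a witness.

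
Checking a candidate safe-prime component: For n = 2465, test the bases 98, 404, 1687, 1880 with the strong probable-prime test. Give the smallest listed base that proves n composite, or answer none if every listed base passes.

n − 1 = 2464 = 2^5 · 77, so s = 5 and d = 77.
Base 98: x_0 = 98^77 mod 2465 = 2308. x_0 is neither 1 nor 2464, so continue squaring. x_1 = 2308^2 mod 2465 = 2464. x_1 ≡ −1, so 98 is not a witness.
Base 404: x_0 = 404^77 mod 2465 = 2274. x_0 is neither 1 nor 2464, so continue squaring. x_1 = 2274^2 mod 2465 = 1971. x_2 = 1971^2 mod 2465 = 1. x_2 = 1 but x_1 ≠ ±1, a nontrivial square root of 1 — 404 is a witness and 2465 is composite.
Base 1687: x_0 = 1687^77 mod 2465 = 1942. x_0 is neither 1 nor 2464, so continue squaring. x_1 = 1942^2 mod 2465 = 2379. x_2 = 2379^2 mod 2465 = 1. x_2 = 1 but x_1 ≠ ±1, a nontrivial square root of 1 — 1687 is a witness and 2465 is composite.
Base 1880: x_0 = 1880^77 mod 2465 = 1915. x_0 is neither 1 nor 2464, so continue squaring. x_1 = 1915^2 mod 2465 = 1770. x_2 = 1770^2 mod 2465 = 2350. x_3 = 2350^2 mod 2465 = 900. x_4 = 900^2 mod 2465 = 1480. Reached i = s−1 = 4 without hitting −1: 1880 is a Miller–Rabin witness and 2465 is composite.
The smallest witness among the given bases is 404.

404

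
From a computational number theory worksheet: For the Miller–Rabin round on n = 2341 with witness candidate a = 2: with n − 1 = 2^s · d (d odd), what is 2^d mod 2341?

n − 1 = 2340 = 2^2 · 585, so s = 2 and d = 585.
2^585 mod 2341 = 2188.

2188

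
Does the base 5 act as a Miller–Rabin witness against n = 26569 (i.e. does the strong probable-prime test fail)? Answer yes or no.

n − 1 = 26568 = 2^3 · 3321, so s = 3 and d = 3321.
Repeated squaring mod 26569: 5^1 ≡ 5, 5^2 ≡ 25, 5^4 ≡ 625, 5^8 ≡ 18659, 5^16 ≡ 24674, 5^32 ≡ 4210, 5^64 ≡ 2577, 5^128 ≡ 25248, 5^256 ≡ 18056, 5^512 ≡ 17506, 5^1024 ≡ 13190, 5^2048 ≡ 2288.
3321 = 2048 + 1024 + 128 + 64 + 32 + 16 + 8 + 1, so 5^3321 ≡ 2288·13190·25248·2577·4210·24674·18659·5 ≡ 19885 (mod 26569).
x_0 = 5^3321 mod 26569 = 19885.
x_0 is neither 1 nor 26568, so continue squaring.
x_1 = 19885^2 mod 26569 = 13367.
x_2 = 13367^2 mod 26569 = 164.
Reached i = s−1 = 2 without hitting −1: 5 is a Miller–Rabin witness and 26569 is composite.

yes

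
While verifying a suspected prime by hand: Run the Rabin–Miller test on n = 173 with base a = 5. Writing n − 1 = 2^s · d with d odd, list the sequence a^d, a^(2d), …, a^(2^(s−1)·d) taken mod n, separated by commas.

n − 1 = 172 = 2^2 · 43, so s = 2 and d = 43.
x_0 = 5^43 mod 173 = 93.
x_1 = 93^2 mod 173 = 172.

93, 172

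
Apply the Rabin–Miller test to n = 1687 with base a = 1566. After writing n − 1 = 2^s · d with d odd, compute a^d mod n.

1476

n − 1 = 1686 = 2^1 · 843, so s = 1 and d = 843.
Repeated squaring mod 1687: 1566^1 ≡ 1566, 1566^2 ≡ 1145, 1566^4 ≡ 226, 1566^8 ≡ 466, 1566^16 ≡ 1220, 1566^32 ≡ 466, 1566^64 ≡ 1220, 1566^128 ≡ 466, 1566^256 ≡ 1220, 1566^512 ≡ 466.
843 = 512 + 256 + 64 + 8 + 2 + 1, so 1566^843 ≡ 466·1220·1220·466·1145·1566 ≡ 1476 (mod 1687).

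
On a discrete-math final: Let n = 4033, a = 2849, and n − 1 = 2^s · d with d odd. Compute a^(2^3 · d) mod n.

1480

n − 1 = 4032 = 2^6 · 63, so s = 6 and d = 63.
Repeated squaring mod 4033: 2849^1 ≡ 2849, 2849^2 ≡ 2405, 2849^4 ≡ 703, 2849^8 ≡ 2183, 2849^16 ≡ 2516, 2849^32 ≡ 2479.
63 = 32 + 16 + 8 + 4 + 2 + 1, so 2849^63 ≡ 2479·2516·2183·703·2405·2849 ≡ 481 (mod 4033).
x_0 = 481.
x_1 = 481^2 mod 4033 = 1480.
x_2 = 1480^2 mod 4033 = 481.
x_3 = 481^2 mod 4033 = 1480.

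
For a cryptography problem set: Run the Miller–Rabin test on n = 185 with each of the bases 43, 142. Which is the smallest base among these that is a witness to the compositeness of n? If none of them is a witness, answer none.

none

n − 1 = 184 = 2^3 · 23, so s = 3 and d = 23.
Base 43: x_0 = 43^23 mod 185 = 142. x_0 is neither 1 nor 184, so continue squaring. x_1 = 142^2 mod 185 = 184. x_1 ≡ −1, so 43 is not a witness.
Base 142: x_0 = 142^23 mod 185 = 43. x_0 is neither 1 nor 184, so continue squaring. x_1 = 43^2 mod 185 = 184. x_1 ≡ −1, so 142 is not a witness.
No listed base is a witness for 185.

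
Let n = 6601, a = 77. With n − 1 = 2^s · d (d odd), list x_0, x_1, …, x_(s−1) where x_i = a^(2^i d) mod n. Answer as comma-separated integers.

6510, 1680, 3773

n − 1 = 6600 = 2^3 · 825, so s = 3 and d = 825.
x_0 = 77^825 mod 6601 = 6510.
x_1 = 6510^2 mod 6601 = 1680.
x_2 = 1680^2 mod 6601 = 3773.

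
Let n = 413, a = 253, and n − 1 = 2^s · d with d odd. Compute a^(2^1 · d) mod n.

134

n − 1 = 412 = 2^2 · 103, so s = 2 and d = 103.
x_0 = 253^103 mod 413 = 358.
x_1 = 358^2 mod 413 = 134.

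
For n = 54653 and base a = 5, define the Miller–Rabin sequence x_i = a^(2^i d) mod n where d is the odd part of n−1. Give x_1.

36822

n − 1 = 54652 = 2^2 · 13663, so s = 2 and d = 13663.
Repeated squaring mod 54653: 5^1 ≡ 5, 5^2 ≡ 25, 5^4 ≡ 625, 5^8 ≡ 8054, 5^16 ≡ 48458, 5^32 ≡ 11619, 5^64 ≡ 8251, 5^128 ≡ 36016, 5^256 ≡ 17954, 5^512 ≡ 2722, 5^1024 ≡ 31129, 5^2048 ≡ 16951, 5^4096 ≡ 25580, 5^8192 ≡ 30684.
13663 = 8192 + 4096 + 1024 + 256 + 64 + 16 + 8 + 4 + 2 + 1, so 5^13663 ≡ 30684·25580·31129·17954·8251·48458·8054·625·25·5 ≡ 39034 (mod 54653).
x_0 = 39034.
x_1 = 39034^2 mod 54653 = 36822.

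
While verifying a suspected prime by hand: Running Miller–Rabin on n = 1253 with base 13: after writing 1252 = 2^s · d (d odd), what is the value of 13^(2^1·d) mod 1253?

407

n − 1 = 1252 = 2^2 · 313, so s = 2 and d = 313.
By repeated squaring, 13^313 ≡ 888 (mod 1253).
x_0 = 888.
x_1 = 888^2 mod 1253 = 407.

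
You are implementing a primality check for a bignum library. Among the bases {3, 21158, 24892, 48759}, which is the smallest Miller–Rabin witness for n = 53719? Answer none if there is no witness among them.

none

n − 1 = 53718 = 2^1 · 26859, so s = 1 and d = 26859.
Base 3: x_0 = 3^26859 mod 53719 = 53718. x_0 = 53718 ≡ −1, so 3 is not a witness.
Base 21158: x_0 = 21158^26859 mod 53719 = 1. x_0 = 1, so 21158 is not a witness.
Base 24892: x_0 = 24892^26859 mod 53719 = 1. x_0 = 1, so 24892 is not a witness.
Base 48759: x_0 = 48759^26859 mod 53719 = 53718. x_0 = 53718 ≡ −1, so 48759 is not a witness.
No listed base is a witness for 53719.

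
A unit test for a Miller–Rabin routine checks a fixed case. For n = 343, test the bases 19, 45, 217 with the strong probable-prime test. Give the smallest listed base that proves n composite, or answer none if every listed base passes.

n − 1 = 342 = 2^1 · 171, so s = 1 and d = 171.
Base 19: x_0 = 19^171 mod 343 = 342. x_0 = 342 ≡ −1, so 19 is not a witness.
Base 45: x_0 = 45^171 mod 343 = 132. x_0 ∉ {1, 342} and s = 1, so 45 is a Miller–Rabin witness and 343 is composite.
Base 217: x_0 = 217^171 mod 343 = 0. x_0 ∉ {1, 342} and s = 1, so 217 is a Miller–Rabin witness and 343 is composite.
The smallest witness among the given bases is 45.

45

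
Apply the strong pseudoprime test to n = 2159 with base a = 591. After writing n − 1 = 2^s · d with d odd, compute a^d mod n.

531

n − 1 = 2158 = 2^1 · 1079, so s = 1 and d = 1079.
Repeated squaring mod 2159: 591^1 ≡ 591, 591^2 ≡ 1682, 591^4 ≡ 834, 591^8 ≡ 358, 591^16 ≡ 783, 591^32 ≡ 2092, 591^64 ≡ 171, 591^128 ≡ 1174, 591^256 ≡ 834, 591^512 ≡ 358, 591^1024 ≡ 783.
1079 = 1024 + 32 + 16 + 4 + 2 + 1, so 591^1079 ≡ 783·2092·783·834·1682·591 ≡ 531 (mod 2159).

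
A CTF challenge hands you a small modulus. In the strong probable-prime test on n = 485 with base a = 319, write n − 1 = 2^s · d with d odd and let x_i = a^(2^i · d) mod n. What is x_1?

n − 1 = 484 = 2^2 · 121, so s = 2 and d = 121.
x_0 = 319^121 mod 485 = 354.
x_1 = 354^2 mod 485 = 186.

186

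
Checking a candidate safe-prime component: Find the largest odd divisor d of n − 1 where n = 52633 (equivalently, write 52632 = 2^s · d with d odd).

6579

Halving: 52632 → 26316 → 13158 → 6579; 6579 is odd.
So 52632 = 2^3 · 6579.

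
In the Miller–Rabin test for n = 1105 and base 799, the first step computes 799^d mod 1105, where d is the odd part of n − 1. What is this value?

629

n − 1 = 1104 = 2^4 · 69, so s = 4 and d = 69.
Repeated squaring mod 1105: 799^1 ≡ 799, 799^2 ≡ 816, 799^4 ≡ 646, 799^8 ≡ 731, 799^16 ≡ 646, 799^32 ≡ 731, 799^64 ≡ 646.
69 = 64 + 4 + 1, so 799^69 ≡ 646·646·799 ≡ 629 (mod 1105).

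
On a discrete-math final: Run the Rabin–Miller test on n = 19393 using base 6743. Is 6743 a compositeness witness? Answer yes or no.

n − 1 = 19392 = 2^6 · 303, so s = 6 and d = 303.
x_0 = 6743^303 mod 19393 = 16060.
x_0 is neither 1 nor 19392, so continue squaring.
x_1 = 16060^2 mod 19393 = 16093.
x_2 = 16093^2 mod 19393 = 10527.
x_3 = 10527^2 mod 19393 = 6127.
x_4 = 6127^2 mod 19393 = 14674.
x_5 = 14674^2 mod 19393 = 5797.
Reached i = s−1 = 5 without hitting −1: 6743 is a Miller–Rabin witness and 19393 is composite.

yes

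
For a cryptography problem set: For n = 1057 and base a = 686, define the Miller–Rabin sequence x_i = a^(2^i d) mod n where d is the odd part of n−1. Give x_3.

n − 1 = 1056 = 2^5 · 33, so s = 5 and d = 33.
x_0 = 686^33 mod 1057 = 329.
x_1 = 329^2 mod 1057 = 427.
x_2 = 427^2 mod 1057 = 525.
x_3 = 525^2 mod 1057 = 805.

805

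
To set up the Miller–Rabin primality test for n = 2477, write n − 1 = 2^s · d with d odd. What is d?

Halving: 2476 → 1238 → 619; 619 is odd.
So 2476 = 2^2 · 619.

619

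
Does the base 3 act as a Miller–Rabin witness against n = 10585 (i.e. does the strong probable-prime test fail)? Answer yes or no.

n − 1 = 10584 = 2^3 · 1323, so s = 3 and d = 1323.
x_0 = 3^1323 mod 10585 = 8422.
x_0 is neither 1 nor 10584, so continue squaring.
x_1 = 8422^2 mod 10585 = 10584.
x_1 ≡ −1, so 3 is not a witness.

no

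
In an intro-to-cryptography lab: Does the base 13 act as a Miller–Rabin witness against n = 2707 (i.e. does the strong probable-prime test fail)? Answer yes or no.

n − 1 = 2706 = 2^1 · 1353, so s = 1 and d = 1353.
Repeated squaring mod 2707: 13^1 ≡ 13, 13^2 ≡ 169, 13^4 ≡ 1491, 13^8 ≡ 634, 13^16 ≡ 1320, 13^32 ≡ 1799, 13^64 ≡ 1536, 13^128 ≡ 1499, 13^256 ≡ 191, 13^512 ≡ 1290, 13^1024 ≡ 2002.
1353 = 1024 + 256 + 64 + 8 + 1, so 13^1353 ≡ 2002·191·1536·634·13 ≡ 1 (mod 2707).
x_0 = 13^1353 mod 2707 = 1.
x_0 = 1, so 13 is not a witness.

no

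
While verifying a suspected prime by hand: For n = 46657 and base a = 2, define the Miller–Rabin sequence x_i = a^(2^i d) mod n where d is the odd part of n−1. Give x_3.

n − 1 = 46656 = 2^6 · 729, so s = 6 and d = 729.
Repeated squaring mod 46657: 2^1 ≡ 2, 2^2 ≡ 4, 2^4 ≡ 16, 2^8 ≡ 256, 2^16 ≡ 18879, 2^32 ≡ 3818, 2^64 ≡ 20140, 2^128 ≡ 30299, 2^256 ≡ 6269, 2^512 ≡ 15167.
729 = 512 + 128 + 64 + 16 + 8 + 1, so 2^729 ≡ 15167·30299·20140·18879·256·2 ≡ 512 (mod 46657).
x_0 = 512.
x_1 = 512^2 mod 46657 = 28859.
x_2 = 28859^2 mod 46657 = 14431.
x_3 = 14431^2 mod 46657 = 23570.

23570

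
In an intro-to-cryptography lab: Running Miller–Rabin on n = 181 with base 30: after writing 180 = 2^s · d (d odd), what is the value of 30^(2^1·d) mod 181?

n − 1 = 180 = 2^2 · 45, so s = 2 and d = 45.
By repeated squaring, 30^45 ≡ 162 (mod 181).
x_0 = 162.
x_1 = 162^2 mod 181 = 180.

180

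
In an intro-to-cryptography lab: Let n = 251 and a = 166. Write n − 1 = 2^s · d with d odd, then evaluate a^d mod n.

n − 1 = 250 = 2^1 · 125, so s = 1 and d = 125.
By repeated squaring, 166^125 ≡ 250 (mod 251).

250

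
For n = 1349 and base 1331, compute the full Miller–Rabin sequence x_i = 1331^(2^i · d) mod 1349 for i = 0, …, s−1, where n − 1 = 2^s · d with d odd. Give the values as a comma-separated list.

n − 1 = 1348 = 2^2 · 337, so s = 2 and d = 337.
x_0 = 1331^337 mod 1349 = 1046.
x_1 = 1046^2 mod 1349 = 77.

1046, 77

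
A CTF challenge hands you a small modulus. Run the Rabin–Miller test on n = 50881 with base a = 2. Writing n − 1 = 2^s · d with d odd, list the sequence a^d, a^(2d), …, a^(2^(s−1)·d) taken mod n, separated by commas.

18623, 11233, 46290, 12547, 1395, 12547

n − 1 = 50880 = 2^6 · 795, so s = 6 and d = 795.
x_0 = 2^795 mod 50881 = 18623.
x_1 = 18623^2 mod 50881 = 11233.
x_2 = 11233^2 mod 50881 = 46290.
x_3 = 46290^2 mod 50881 = 12547.
x_4 = 12547^2 mod 50881 = 1395.
x_5 = 1395^2 mod 50881 = 12547.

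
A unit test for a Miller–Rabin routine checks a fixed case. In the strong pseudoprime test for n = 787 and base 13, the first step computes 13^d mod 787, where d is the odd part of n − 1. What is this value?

n − 1 = 786 = 2^1 · 393, so s = 1 and d = 393.
13^393 mod 787 = 786.

786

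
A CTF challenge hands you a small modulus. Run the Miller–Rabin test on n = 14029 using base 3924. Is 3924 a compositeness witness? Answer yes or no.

no

n − 1 = 14028 = 2^2 · 3507, so s = 2 and d = 3507.
x_0 = 3924^3507 mod 14029 = 1092.
x_0 is neither 1 nor 14028, so continue squaring.
x_1 = 1092^2 mod 14029 = 14028.
x_1 ≡ −1, so 3924 is not a witness.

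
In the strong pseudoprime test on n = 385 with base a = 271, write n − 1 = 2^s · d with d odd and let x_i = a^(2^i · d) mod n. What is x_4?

n − 1 = 384 = 2^7 · 3, so s = 7 and d = 3.
x_0 = 271^3 mod 385 = 321.
x_1 = 321^2 mod 385 = 246.
x_2 = 246^2 mod 385 = 71.
x_3 = 71^2 mod 385 = 36.
x_4 = 36^2 mod 385 = 141.

141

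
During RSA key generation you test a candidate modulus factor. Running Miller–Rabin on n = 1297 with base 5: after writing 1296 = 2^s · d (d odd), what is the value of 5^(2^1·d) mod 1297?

n − 1 = 1296 = 2^4 · 81, so s = 4 and d = 81.
x_0 = 5^81 mod 1297 = 157.
x_1 = 157^2 mod 1297 = 6.

6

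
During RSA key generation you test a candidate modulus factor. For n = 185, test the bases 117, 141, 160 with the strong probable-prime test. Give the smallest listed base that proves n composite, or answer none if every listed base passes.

n − 1 = 184 = 2^3 · 23, so s = 3 and d = 23.
Base 117: x_0 = 117^23 mod 185 = 68. x_0 is neither 1 nor 184, so continue squaring. x_1 = 68^2 mod 185 = 184. x_1 ≡ −1, so 117 is not a witness.
Base 141: x_0 = 141^23 mod 185 = 176. x_0 is neither 1 nor 184, so continue squaring. x_1 = 176^2 mod 185 = 81. x_2 = 81^2 mod 185 = 86. Reached i = s−1 = 2 without hitting −1: 141 is a Miller–Rabin witness and 185 is composite.
Base 160: x_0 = 160^23 mod 185 = 155. x_0 is neither 1 nor 184, so continue squaring. x_1 = 155^2 mod 185 = 160. x_2 = 160^2 mod 185 = 70. Reached i = s−1 = 2 without hitting −1: 160 is a Miller–Rabin witness and 185 is composite.
The smallest witness among the given bases is 141.

141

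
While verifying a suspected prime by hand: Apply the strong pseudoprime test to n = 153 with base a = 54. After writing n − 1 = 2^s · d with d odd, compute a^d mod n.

n − 1 = 152 = 2^3 · 19, so s = 3 and d = 19.
Repeated squaring mod 153: 54^1 ≡ 54, 54^2 ≡ 9, 54^4 ≡ 81, 54^8 ≡ 135, 54^16 ≡ 18.
19 = 16 + 2 + 1, so 54^19 ≡ 18·9·54 ≡ 27 (mod 153).

27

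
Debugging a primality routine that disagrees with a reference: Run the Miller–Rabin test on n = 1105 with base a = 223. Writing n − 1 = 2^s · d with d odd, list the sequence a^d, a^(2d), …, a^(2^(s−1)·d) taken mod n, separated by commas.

n − 1 = 1104 = 2^4 · 69, so s = 4 and d = 69.
x_0 = 223^69 mod 1105 = 83.
x_1 = 83^2 mod 1105 = 259.
x_2 = 259^2 mod 1105 = 781.
x_3 = 781^2 mod 1105 = 1.

83, 259, 781, 1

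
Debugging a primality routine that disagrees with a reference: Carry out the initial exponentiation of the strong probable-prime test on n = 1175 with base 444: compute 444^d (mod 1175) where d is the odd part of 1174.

n − 1 = 1174 = 2^1 · 587, so s = 1 and d = 587.
444^587 mod 1175 = 439.

439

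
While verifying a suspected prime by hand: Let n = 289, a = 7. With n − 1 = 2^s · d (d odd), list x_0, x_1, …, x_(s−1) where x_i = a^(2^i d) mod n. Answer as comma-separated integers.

n − 1 = 288 = 2^5 · 9, so s = 5 and d = 9.
x_0 = 7^9 mod 289 = 248.
x_1 = 248^2 mod 289 = 236.
x_2 = 236^2 mod 289 = 208.
x_3 = 208^2 mod 289 = 203.
x_4 = 203^2 mod 289 = 171.

248, 236, 208, 203, 171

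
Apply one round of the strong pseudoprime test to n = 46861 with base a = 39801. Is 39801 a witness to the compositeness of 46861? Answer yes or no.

n − 1 = 46860 = 2^2 · 11715, so s = 2 and d = 11715.
Repeated squaring mod 46861: 39801^1 ≡ 39801, 39801^2 ≡ 30357, 39801^4 ≡ 25884, 39801^8 ≡ 9739, 39801^16 ≡ 1457, 39801^32 ≡ 14104, 39801^64 ≡ 44732, 39801^128 ≡ 33985, 39801^256 ≡ 44019, 39801^512 ≡ 16872, 39801^1024 ≡ 30670, 39801^2048 ≡ 8047, 39801^4096 ≡ 39168, 39801^8192 ≡ 43667.
11715 = 8192 + 2048 + 1024 + 256 + 128 + 64 + 2 + 1, so 39801^11715 ≡ 43667·8047·30670·44019·33985·44732·30357·39801 ≡ 46860 (mod 46861).
x_0 = 39801^11715 mod 46861 = 46860.
x_0 = 46860 ≡ −1, so 39801 is not a witness.

no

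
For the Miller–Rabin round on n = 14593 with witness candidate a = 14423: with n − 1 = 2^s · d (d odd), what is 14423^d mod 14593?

n − 1 = 14592 = 2^8 · 57, so s = 8 and d = 57.
Repeated squaring mod 14593: 14423^1 ≡ 14423, 14423^2 ≡ 14307, 14423^4 ≡ 8831, 14423^8 ≡ 1569, 14423^16 ≡ 10137, 14423^32 ≡ 9456.
57 = 32 + 16 + 8 + 1, so 14423^57 ≡ 9456·10137·1569·14423 ≡ 5284 (mod 14593).

5284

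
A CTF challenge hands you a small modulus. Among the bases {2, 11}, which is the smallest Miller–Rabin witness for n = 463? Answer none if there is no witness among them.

n − 1 = 462 = 2^1 · 231, so s = 1 and d = 231.
Base 2: x_0 = 2^231 mod 463 = 1. x_0 = 1, so 2 is not a witness.
Base 11: x_0 = 11^231 mod 463 = 462. x_0 = 462 ≡ −1, so 11 is not a witness.
No listed base is a witness for 463.

none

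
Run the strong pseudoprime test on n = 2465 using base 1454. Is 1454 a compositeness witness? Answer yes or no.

n − 1 = 2464 = 2^5 · 77, so s = 5 and d = 77.
x_0 = 1454^77 mod 2465 = 144.
x_0 is neither 1 nor 2464, so continue squaring.
x_1 = 144^2 mod 2465 = 1016.
x_2 = 1016^2 mod 2465 = 1886.
x_3 = 1886^2 mod 2465 = 1.
x_3 = 1 but x_2 ≠ ±1, a nontrivial square root of 1 — 1454 is a witness and 2465 is composite.

yes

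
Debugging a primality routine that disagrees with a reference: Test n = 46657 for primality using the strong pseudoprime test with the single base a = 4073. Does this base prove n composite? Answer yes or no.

n − 1 = 46656 = 2^6 · 729, so s = 6 and d = 729.
x_0 = 4073^729 mod 46657 = 46656.
x_0 = 46656 ≡ −1, so 4073 is not a witness.

no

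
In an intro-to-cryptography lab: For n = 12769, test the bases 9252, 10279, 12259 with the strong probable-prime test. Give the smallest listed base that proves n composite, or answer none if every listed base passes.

n − 1 = 12768 = 2^5 · 399, so s = 5 and d = 399.
Base 9252: x_0 = 9252^399 mod 12769 = 1710. x_0 is neither 1 nor 12768, so continue squaring. x_1 = 1710^2 mod 12769 = 12768. x_1 ≡ −1, so 9252 is not a witness.
Base 10279: x_0 = 10279^399 mod 12769 = 9945. x_0 is neither 1 nor 12768, so continue squaring. x_1 = 9945^2 mod 12769 = 7120. x_2 = 7120^2 mod 12769 = 1470. x_3 = 1470^2 mod 12769 = 2939. x_4 = 2939^2 mod 12769 = 5877. Reached i = s−1 = 4 without hitting −1: 10279 is a Miller–Rabin witness and 12769 is composite.
Base 12259: x_0 = 12259^399 mod 12769 = 7084. x_0 is neither 1 nor 12768, so continue squaring. x_1 = 7084^2 mod 12769 = 886. x_2 = 886^2 mod 12769 = 6087. x_3 = 6087^2 mod 12769 = 8700. x_4 = 8700^2 mod 12769 = 8137. Reached i = s−1 = 4 without hitting −1: 12259 is a Miller–Rabin witness and 12769 is composite.
The smallest witness among the given bases is 10279.

10279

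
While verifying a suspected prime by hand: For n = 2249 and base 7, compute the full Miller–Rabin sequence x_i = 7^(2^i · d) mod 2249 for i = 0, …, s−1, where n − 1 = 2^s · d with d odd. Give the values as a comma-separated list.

76, 1278, 510

n − 1 = 2248 = 2^3 · 281, so s = 3 and d = 281.
x_0 = 7^281 mod 2249 = 76.
x_1 = 76^2 mod 2249 = 1278.
x_2 = 1278^2 mod 2249 = 510.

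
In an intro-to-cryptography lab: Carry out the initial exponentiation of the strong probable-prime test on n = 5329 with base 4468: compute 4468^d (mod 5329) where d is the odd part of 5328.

n − 1 = 5328 = 2^4 · 333, so s = 4 and d = 333.
Repeated squaring mod 5329: 4468^1 ≡ 4468, 4468^2 ≡ 590, 4468^4 ≡ 1715, 4468^8 ≡ 4946, 4468^16 ≡ 2806, 4468^32 ≡ 2703, 4468^64 ≡ 150, 4468^128 ≡ 1184, 4468^256 ≡ 329.
333 = 256 + 64 + 8 + 4 + 1, so 4468^333 ≡ 329·150·4946·1715·4468 ≡ 2241 (mod 5329).

2241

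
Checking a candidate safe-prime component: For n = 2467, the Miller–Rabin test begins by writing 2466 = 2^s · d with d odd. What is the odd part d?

Halving: 2466 → 1233; 1233 is odd.
So 2466 = 2^1 · 1233.

1233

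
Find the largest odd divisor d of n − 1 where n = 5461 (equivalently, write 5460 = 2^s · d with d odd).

Halving: 5460 → 2730 → 1365; 1365 is odd.
So 5460 = 2^2 · 1365.

1365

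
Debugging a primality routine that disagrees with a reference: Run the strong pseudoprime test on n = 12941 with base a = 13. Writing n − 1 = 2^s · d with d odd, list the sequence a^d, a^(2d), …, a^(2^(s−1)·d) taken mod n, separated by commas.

n − 1 = 12940 = 2^2 · 3235, so s = 2 and d = 3235.
x_0 = 13^3235 mod 12941 = 10706.
x_1 = 10706^2 mod 12941 = 12940.

10706, 12940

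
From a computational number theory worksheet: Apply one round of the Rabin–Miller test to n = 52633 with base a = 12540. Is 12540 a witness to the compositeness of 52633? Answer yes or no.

n − 1 = 52632 = 2^3 · 6579, so s = 3 and d = 6579.
x_0 = 12540^6579 mod 52633 = 52632.
x_0 = 52632 ≡ −1, so 12540 is not a witness.

no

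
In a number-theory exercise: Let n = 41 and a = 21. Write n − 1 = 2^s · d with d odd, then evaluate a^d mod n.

9

n − 1 = 40 = 2^3 · 5, so s = 3 and d = 5.
21^5 mod 41 = 9.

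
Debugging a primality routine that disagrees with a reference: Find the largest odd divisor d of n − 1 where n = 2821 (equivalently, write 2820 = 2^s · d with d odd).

705

Halving: 2820 → 1410 → 705; 705 is odd.
So 2820 = 2^2 · 705.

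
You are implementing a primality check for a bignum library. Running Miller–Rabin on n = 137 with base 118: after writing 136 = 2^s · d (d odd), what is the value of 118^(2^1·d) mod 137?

n − 1 = 136 = 2^3 · 17, so s = 3 and d = 17.
x_0 = 118^17 mod 137 = 100.
x_1 = 100^2 mod 137 = 136.

136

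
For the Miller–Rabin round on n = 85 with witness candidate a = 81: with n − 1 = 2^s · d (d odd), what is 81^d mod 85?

81

n − 1 = 84 = 2^2 · 21, so s = 2 and d = 21.
Repeated squaring mod 85: 81^1 ≡ 81, 81^2 ≡ 16, 81^4 ≡ 1, 81^8 ≡ 1, 81^16 ≡ 1.
21 = 16 + 4 + 1, so 81^21 ≡ 1·1·81 ≡ 81 (mod 85).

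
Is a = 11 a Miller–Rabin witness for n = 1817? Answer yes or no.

n − 1 = 1816 = 2^3 · 227, so s = 3 and d = 227.
x_0 = 11^227 mod 1817 = 99.
x_0 is neither 1 nor 1816, so continue squaring.
x_1 = 99^2 mod 1817 = 716.
x_2 = 716^2 mod 1817 = 262.
Reached i = s−1 = 2 without hitting −1: 11 is a Miller–Rabin witness and 1817 is composite.

yes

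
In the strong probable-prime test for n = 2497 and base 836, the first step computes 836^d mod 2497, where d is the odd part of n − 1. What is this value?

2354

n − 1 = 2496 = 2^6 · 39, so s = 6 and d = 39.
836^39 mod 2497 = 2354.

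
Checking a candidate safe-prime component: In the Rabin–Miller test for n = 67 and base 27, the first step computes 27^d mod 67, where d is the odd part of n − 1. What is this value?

n − 1 = 66 = 2^1 · 33, so s = 1 and d = 33.
27^33 mod 67 = 66.

66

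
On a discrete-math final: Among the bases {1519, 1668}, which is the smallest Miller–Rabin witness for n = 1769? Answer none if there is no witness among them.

n − 1 = 1768 = 2^3 · 221, so s = 3 and d = 221.
Base 1519: x_0 = 1519^221 mod 1769 = 715. x_0 is neither 1 nor 1768, so continue squaring. x_1 = 715^2 mod 1769 = 1753. x_2 = 1753^2 mod 1769 = 256. Reached i = s−1 = 2 without hitting −1: 1519 is a Miller–Rabin witness and 1769 is composite.
Base 1668: x_0 = 1668^221 mod 1769 = 1371. x_0 is neither 1 nor 1768, so continue squaring. x_1 = 1371^2 mod 1769 = 963. x_2 = 963^2 mod 1769 = 413. Reached i = s−1 = 2 without hitting −1: 1668 is a Miller–Rabin witness and 1769 is composite.
The smallest witness among the given bases is 1519.

1519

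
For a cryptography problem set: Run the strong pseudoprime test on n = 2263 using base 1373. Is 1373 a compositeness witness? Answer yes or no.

n − 1 = 2262 = 2^1 · 1131, so s = 1 and d = 1131.
x_0 = 1373^1131 mod 2263 = 1992.
x_0 ∉ {1, 2262} and s = 1, so 1373 is a Miller–Rabin witness and 2263 is composite.

yes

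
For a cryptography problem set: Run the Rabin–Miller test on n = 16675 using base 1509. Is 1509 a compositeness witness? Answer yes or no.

n − 1 = 16674 = 2^1 · 8337, so s = 1 and d = 8337.
x_0 = 1509^8337 mod 16675 = 8469.
x_0 ∉ {1, 16674} and s = 1, so 1509 is a Miller–Rabin witness and 16675 is composite.

yes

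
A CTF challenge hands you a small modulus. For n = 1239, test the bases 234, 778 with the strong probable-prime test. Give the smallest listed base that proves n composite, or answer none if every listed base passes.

n − 1 = 1238 = 2^1 · 619, so s = 1 and d = 619.
Base 234: x_0 = 234^619 mod 1239 = 906. x_0 ∉ {1, 1238} and s = 1, so 234 is a Miller–Rabin witness and 1239 is composite.
Base 778: x_0 = 778^619 mod 1239 = 1114. x_0 ∉ {1, 1238} and s = 1, so 778 is a Miller–Rabin witness and 1239 is composite.
The smallest witness among the given bases is 234.

234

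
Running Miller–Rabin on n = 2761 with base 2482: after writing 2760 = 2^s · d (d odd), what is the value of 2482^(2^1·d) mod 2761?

n − 1 = 2760 = 2^3 · 345, so s = 3 and d = 345.
x_0 = 2482^345 mod 2761 = 1044.
x_1 = 1044^2 mod 2761 = 2102.

2102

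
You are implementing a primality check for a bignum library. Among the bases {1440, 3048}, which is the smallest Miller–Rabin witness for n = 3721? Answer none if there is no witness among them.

n − 1 = 3720 = 2^3 · 465, so s = 3 and d = 465.
Base 1440: x_0 = 1440^465 mod 3721 = 682. x_0 is neither 1 nor 3720, so continue squaring. x_1 = 682^2 mod 3721 = 3720. x_1 ≡ −1, so 1440 is not a witness.
Base 3048: x_0 = 3048^465 mod 3721 = 682. x_0 is neither 1 nor 3720, so continue squaring. x_1 = 682^2 mod 3721 = 3720. x_1 ≡ −1, so 3048 is not a witness.
No listed base is a witness for 3721.

none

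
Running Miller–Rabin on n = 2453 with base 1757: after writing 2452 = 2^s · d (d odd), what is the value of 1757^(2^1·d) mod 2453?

n − 1 = 2452 = 2^2 · 613, so s = 2 and d = 613.
x_0 = 1757^613 mod 2453 = 171.
x_1 = 171^2 mod 2453 = 2258.

2258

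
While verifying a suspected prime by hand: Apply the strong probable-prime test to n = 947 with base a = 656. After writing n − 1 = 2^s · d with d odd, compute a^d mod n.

n − 1 = 946 = 2^1 · 473, so s = 1 and d = 473.
Repeated squaring mod 947: 656^1 ≡ 656, 656^2 ≡ 398, 656^4 ≡ 255, 656^8 ≡ 629, 656^16 ≡ 742, 656^32 ≡ 357, 656^64 ≡ 551, 656^128 ≡ 561, 656^256 ≡ 317.
473 = 256 + 128 + 64 + 16 + 8 + 1, so 656^473 ≡ 317·561·551·742·629·656 ≡ 1 (mod 947).

1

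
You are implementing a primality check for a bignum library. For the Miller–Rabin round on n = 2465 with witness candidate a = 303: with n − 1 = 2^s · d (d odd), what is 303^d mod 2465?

n − 1 = 2464 = 2^5 · 77, so s = 5 and d = 77.
303^77 mod 2465 = 753.

753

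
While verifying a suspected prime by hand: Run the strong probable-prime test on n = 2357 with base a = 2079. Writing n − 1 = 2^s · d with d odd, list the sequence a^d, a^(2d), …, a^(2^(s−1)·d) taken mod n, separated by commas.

2356, 1

n − 1 = 2356 = 2^2 · 589, so s = 2 and d = 589.
x_0 = 2079^589 mod 2357 = 2356.
x_1 = 2356^2 mod 2357 = 1.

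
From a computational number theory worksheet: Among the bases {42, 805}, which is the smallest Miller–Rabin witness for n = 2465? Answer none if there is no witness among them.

42

n − 1 = 2464 = 2^5 · 77, so s = 5 and d = 77.
Base 42: x_0 = 42^77 mod 2465 = 927. x_0 is neither 1 nor 2464, so continue squaring. x_1 = 927^2 mod 2465 = 1509. x_2 = 1509^2 mod 2465 = 1886. x_3 = 1886^2 mod 2465 = 1. x_3 = 1 but x_2 ≠ ±1, a nontrivial square root of 1 — 42 is a witness and 2465 is composite.
Base 805: x_0 = 805^77 mod 2465 = 1710. x_0 is neither 1 nor 2464, so continue squaring. x_1 = 1710^2 mod 2465 = 610. x_2 = 610^2 mod 2465 = 2350. x_3 = 2350^2 mod 2465 = 900. x_4 = 900^2 mod 2465 = 1480. Reached i = s−1 = 4 without hitting −1: 805 is a Miller–Rabin witness and 2465 is composite.
The smallest witness among the given bases is 42.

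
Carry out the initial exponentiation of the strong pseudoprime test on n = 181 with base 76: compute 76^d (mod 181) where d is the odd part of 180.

162

n − 1 = 180 = 2^2 · 45, so s = 2 and d = 45.
Repeated squaring mod 181: 76^1 ≡ 76, 76^2 ≡ 165, 76^4 ≡ 75, 76^8 ≡ 14, 76^16 ≡ 15, 76^32 ≡ 44.
45 = 32 + 8 + 4 + 1, so 76^45 ≡ 44·14·75·76 ≡ 162 (mod 181).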